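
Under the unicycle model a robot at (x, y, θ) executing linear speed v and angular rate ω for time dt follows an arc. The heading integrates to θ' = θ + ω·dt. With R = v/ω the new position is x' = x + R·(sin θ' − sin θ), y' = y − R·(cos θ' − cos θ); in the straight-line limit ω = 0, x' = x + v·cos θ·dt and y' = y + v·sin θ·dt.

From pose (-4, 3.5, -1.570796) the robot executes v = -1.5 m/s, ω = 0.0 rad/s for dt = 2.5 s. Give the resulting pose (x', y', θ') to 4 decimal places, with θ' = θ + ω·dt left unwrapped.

(-4.0000, 7.2500, -1.5708)

θ' = -1.5708 + 0.0·2.5 = -1.5708
ω = 0 → straight: x' = -4 + -1.5·cos(-1.5708)·2.5 = -4.0000
y' = 3.5 + -1.5·sin(-1.5708)·2.5 = 7.2500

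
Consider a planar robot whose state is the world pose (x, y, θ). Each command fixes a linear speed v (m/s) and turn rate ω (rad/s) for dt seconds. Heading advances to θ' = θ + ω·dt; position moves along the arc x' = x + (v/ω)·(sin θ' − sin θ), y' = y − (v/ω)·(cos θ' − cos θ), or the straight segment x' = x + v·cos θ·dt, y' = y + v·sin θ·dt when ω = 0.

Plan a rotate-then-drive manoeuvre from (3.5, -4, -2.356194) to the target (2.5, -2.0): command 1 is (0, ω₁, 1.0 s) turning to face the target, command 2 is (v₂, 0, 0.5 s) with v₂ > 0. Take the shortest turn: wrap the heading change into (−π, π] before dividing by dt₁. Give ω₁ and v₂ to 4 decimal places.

ω₁ = -1.8925, v₂ = 4.4721

heading to target = atan2(-2−-4, 2.5−3.5) = 2.0344
Δθ = wrap(2.0344 − -2.3562) = -1.8925; ω₁ = Δθ/dt₁ = -1.8925
distance = √((2.5−3.5)² + (-2−-4)²) = 2.2361; v₂ = distance/dt₂ = 4.4721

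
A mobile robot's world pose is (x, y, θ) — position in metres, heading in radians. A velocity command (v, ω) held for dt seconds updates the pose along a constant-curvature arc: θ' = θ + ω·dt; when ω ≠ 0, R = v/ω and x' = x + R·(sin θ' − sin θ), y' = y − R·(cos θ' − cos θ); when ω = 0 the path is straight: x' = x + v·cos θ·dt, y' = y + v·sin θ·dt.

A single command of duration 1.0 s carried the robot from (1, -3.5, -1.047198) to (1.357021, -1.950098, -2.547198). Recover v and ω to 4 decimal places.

v = -1.7500, ω = -1.5000

Δθ = -2.547198 − -1.047198 = -1.500000
ω = Δθ/dt = -1.500000/1.0 = -1.5000
R = −Δy/(cos θ' − cos θ) = 1.1667
v = R·ω = 1.1667·-1.5000 = -1.7500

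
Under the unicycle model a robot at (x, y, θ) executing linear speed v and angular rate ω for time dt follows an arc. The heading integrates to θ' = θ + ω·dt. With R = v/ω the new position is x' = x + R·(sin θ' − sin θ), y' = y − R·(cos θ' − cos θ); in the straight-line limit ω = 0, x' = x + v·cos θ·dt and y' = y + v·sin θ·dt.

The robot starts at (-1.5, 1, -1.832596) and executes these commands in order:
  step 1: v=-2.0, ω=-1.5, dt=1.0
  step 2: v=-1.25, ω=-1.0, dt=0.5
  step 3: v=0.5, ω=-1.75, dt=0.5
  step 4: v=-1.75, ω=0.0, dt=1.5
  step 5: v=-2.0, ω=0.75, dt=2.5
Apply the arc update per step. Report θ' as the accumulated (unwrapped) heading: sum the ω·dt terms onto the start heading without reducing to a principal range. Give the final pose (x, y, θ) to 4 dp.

step 1: θ'=-3.3326 (R=1.3333) → pose (0.0410, 1.9640, -3.3326)
step 2: θ'=-3.8326 (R=1.2500) → pose (0.6004, 1.7000, -3.8326)
step 3: θ'=-4.7076 (R=-0.2857) → pose (0.4967, 1.9188, -4.7076)
step 4: θ'=-4.7076 (straight) → pose (0.5093, -0.7062, -4.7076)
step 5: θ'=-2.8326 (R=-2.6667) → pose (3.9869, -3.2338, -2.8326)

(3.9869, -3.2338, -2.8326)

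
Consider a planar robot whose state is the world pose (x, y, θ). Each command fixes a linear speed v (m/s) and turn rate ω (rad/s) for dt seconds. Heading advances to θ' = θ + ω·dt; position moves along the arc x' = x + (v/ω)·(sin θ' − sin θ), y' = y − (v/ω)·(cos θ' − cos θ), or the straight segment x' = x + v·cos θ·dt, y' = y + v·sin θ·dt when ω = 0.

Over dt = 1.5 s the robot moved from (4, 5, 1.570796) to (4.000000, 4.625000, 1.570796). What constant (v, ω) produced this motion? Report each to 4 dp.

Δθ = 1.570796 − 1.570796 = 0.000000
ω = Δθ/dt = 0.000000/1.5 = 0.0000
ω = 0 → v = (Δx·cos θ + Δy·sin θ)/dt = -0.2500

v = -0.2500, ω = 0.0000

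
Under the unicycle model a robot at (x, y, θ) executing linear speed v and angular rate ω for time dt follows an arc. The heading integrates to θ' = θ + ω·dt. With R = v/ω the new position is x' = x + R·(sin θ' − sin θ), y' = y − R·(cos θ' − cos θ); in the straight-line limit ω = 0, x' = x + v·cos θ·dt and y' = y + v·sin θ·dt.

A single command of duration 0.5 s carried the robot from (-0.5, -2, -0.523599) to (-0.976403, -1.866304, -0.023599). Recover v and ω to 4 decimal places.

v = -1.0000, ω = 1.0000

Δθ = -0.023599 − -0.523599 = 0.500000
ω = Δθ/dt = 0.500000/0.5 = 1.0000
R = Δx/(sin θ' − sin θ) = -1.0000
v = R·ω = -1.0000·1.0000 = -1.0000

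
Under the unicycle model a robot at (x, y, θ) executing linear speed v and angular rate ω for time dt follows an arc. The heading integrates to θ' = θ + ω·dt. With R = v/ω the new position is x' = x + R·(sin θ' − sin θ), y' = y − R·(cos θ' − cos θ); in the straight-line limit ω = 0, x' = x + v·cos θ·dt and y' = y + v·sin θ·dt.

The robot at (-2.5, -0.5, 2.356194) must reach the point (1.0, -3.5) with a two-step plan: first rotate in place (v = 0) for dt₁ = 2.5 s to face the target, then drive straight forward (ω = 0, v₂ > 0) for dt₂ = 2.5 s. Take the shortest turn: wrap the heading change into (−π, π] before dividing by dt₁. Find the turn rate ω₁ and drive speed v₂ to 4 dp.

heading to target = atan2(-3.5−-0.5, 1−-2.5) = -0.7086
Δθ = wrap(-0.7086 − 2.3562) = -3.0648; ω₁ = Δθ/dt₁ = -1.2259
distance = √((1−-2.5)² + (-3.5−-0.5)²) = 4.6098; v₂ = distance/dt₂ = 1.8439

ω₁ = -1.2259, v₂ = 1.8439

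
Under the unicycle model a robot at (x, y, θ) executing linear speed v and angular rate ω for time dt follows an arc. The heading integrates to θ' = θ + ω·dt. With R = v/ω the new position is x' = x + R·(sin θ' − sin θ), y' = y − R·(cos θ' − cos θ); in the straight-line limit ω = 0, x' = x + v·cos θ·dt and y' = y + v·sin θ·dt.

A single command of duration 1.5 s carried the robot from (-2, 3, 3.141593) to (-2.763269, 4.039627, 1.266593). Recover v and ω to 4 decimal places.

Δθ = 1.266593 − 3.141593 = -1.875000
ω = Δθ/dt = -1.875000/1.5 = -1.2500
R = −Δy/(cos θ' − cos θ) = -0.8000
v = R·ω = -0.8000·-1.2500 = 1.0000

v = 1.0000, ω = -1.2500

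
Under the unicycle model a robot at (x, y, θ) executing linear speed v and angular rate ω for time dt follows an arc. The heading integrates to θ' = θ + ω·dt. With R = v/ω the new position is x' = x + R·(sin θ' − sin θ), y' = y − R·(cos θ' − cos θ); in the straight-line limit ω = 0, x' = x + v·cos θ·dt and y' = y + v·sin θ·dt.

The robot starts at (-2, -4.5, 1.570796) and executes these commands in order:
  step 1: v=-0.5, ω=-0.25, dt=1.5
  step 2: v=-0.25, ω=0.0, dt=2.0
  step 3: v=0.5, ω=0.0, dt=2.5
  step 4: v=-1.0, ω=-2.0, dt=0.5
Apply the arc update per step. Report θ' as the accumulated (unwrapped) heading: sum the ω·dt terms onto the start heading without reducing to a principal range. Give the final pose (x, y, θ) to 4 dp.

(-2.2323, -4.8420, 0.1958)

step 1: θ'=1.1958 (R=2.0000) → pose (-2.1390, -5.2325, 1.1958)
step 2: θ'=1.1958 (straight) → pose (-2.3221, -5.6978, 1.1958)
step 3: θ'=1.1958 (straight) → pose (-1.8643, -4.5347, 1.1958)
step 4: θ'=0.1958 (R=0.5000) → pose (-2.2323, -4.8420, 0.1958)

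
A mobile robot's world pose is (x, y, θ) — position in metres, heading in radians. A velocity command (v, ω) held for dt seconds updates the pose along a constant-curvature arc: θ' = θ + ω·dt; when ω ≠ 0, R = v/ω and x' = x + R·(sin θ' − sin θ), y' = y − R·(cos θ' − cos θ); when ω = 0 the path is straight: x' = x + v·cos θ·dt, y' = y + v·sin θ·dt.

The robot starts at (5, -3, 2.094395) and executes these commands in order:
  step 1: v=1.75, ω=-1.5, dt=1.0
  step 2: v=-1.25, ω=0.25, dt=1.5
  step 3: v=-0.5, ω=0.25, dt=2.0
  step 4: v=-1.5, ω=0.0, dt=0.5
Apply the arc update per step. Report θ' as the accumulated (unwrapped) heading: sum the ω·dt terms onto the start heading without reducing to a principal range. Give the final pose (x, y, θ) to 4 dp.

step 1: θ'=0.5944 (R=-1.1667) → pose (5.3570, -1.4501, 0.5944)
step 2: θ'=0.9694 (R=-5.0000) → pose (4.0343, -2.7635, 0.9694)
step 3: θ'=1.4694 (R=-2.0000) → pose (3.6937, -3.6927, 1.4694)
step 4: θ'=1.4694 (straight) → pose (3.6178, -4.4388, 1.4694)

(3.6178, -4.4388, 1.4694)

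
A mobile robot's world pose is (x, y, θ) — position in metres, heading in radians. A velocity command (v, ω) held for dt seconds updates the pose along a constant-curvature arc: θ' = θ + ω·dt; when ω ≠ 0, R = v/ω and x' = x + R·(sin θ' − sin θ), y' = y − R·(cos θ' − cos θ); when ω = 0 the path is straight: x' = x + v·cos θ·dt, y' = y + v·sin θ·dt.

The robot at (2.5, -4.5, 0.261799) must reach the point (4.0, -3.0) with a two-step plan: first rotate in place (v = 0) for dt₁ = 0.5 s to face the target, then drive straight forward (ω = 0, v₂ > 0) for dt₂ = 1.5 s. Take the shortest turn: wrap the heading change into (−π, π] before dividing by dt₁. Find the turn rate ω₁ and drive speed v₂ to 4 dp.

ω₁ = 1.0472, v₂ = 1.4142

heading to target = atan2(-3−-4.5, 4−2.5) = 0.7854
Δθ = wrap(0.7854 − 0.2618) = 0.5236; ω₁ = Δθ/dt₁ = 1.0472
distance = √((4−2.5)² + (-3−-4.5)²) = 2.1213; v₂ = distance/dt₂ = 1.4142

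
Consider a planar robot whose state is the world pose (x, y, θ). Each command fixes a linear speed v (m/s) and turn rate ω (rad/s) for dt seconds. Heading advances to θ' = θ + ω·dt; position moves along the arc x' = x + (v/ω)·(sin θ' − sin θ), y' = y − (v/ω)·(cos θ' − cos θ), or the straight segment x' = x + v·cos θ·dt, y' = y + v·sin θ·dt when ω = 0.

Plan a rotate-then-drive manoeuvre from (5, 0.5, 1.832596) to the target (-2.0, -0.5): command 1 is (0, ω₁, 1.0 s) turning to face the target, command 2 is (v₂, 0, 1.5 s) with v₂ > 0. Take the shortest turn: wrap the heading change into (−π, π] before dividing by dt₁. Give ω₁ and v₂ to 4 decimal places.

ω₁ = 1.4509, v₂ = 4.7140

heading to target = atan2(-0.5−0.5, -2−5) = -2.9997
Δθ = wrap(-2.9997 − 1.8326) = 1.4509; ω₁ = Δθ/dt₁ = 1.4509
distance = √((-2−5)² + (-0.5−0.5)²) = 7.0711; v₂ = distance/dt₂ = 4.7140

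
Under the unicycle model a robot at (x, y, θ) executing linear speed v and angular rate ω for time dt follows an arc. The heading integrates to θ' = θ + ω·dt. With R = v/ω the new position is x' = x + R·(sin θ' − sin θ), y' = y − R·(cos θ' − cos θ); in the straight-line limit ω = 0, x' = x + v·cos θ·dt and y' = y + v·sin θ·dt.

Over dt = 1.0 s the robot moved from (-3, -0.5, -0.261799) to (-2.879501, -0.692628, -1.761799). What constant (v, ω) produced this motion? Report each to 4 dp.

v = 0.2500, ω = -1.5000

Δθ = -1.761799 − -0.261799 = -1.500000
ω = Δθ/dt = -1.500000/1.0 = -1.5000
R = −Δy/(cos θ' − cos θ) = -0.1667
v = R·ω = -0.1667·-1.5000 = 0.2500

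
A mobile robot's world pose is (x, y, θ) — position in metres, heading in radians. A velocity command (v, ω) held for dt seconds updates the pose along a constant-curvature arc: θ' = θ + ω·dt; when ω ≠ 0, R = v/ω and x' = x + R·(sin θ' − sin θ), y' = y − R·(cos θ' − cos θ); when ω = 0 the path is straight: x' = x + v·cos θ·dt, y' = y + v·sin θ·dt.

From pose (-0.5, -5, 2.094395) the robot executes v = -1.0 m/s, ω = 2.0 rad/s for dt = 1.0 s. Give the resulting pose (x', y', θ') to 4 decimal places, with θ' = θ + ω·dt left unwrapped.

(0.3405, -5.0397, 4.0944)

θ' = 2.0944 + 2.0·1.0 = 4.0944
R = v/ω = -1.0/2.0 = -0.5000
x' = -0.5 + -0.5000·(sin 4.0944 − sin 2.0944) = 0.3405
y' = -5 − -0.5000·(cos 4.0944 − cos 2.0944) = -5.0397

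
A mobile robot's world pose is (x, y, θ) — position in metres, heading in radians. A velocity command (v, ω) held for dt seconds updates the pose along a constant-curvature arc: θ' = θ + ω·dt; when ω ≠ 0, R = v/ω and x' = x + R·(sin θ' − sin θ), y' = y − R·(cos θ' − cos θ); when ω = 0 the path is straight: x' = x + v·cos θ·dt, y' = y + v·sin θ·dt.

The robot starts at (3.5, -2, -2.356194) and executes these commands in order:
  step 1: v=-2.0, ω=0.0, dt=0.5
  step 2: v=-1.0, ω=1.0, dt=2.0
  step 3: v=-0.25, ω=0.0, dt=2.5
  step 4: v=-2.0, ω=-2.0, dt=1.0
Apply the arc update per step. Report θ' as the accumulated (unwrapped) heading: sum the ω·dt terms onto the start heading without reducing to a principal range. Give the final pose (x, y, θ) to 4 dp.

step 1: θ'=-2.3562 (straight) → pose (4.2071, -1.2929, -2.3562)
step 2: θ'=-0.3562 (R=-1.0000) → pose (3.8487, 0.3514, -0.3562)
step 3: θ'=-0.3562 (straight) → pose (3.2629, 0.5694, -0.3562)
step 4: θ'=-2.3562 (R=1.0000) → pose (2.9045, 2.2137, -2.3562)

(2.9045, 2.2137, -2.3562)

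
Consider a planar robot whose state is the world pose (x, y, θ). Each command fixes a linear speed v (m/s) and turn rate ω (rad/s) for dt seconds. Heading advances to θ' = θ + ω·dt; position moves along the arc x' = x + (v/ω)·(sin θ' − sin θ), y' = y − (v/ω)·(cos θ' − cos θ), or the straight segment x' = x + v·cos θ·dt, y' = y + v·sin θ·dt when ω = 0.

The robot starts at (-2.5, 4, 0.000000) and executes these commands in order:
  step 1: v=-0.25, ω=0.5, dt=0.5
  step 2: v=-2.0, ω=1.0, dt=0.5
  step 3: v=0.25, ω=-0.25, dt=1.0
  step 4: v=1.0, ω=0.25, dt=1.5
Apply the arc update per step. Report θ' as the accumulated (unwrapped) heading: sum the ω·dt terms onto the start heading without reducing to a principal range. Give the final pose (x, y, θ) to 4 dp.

step 1: θ'=0.2500 (R=-0.5000) → pose (-2.6237, 3.9845, 0.2500)
step 2: θ'=0.7500 (R=-2.0000) → pose (-3.4922, 3.5100, 0.7500)
step 3: θ'=0.5000 (R=-1.0000) → pose (-3.2900, 3.6559, 0.5000)
step 4: θ'=0.8750 (R=4.0000) → pose (-2.1375, 4.6022, 0.8750)

(-2.1375, 4.6022, 0.8750)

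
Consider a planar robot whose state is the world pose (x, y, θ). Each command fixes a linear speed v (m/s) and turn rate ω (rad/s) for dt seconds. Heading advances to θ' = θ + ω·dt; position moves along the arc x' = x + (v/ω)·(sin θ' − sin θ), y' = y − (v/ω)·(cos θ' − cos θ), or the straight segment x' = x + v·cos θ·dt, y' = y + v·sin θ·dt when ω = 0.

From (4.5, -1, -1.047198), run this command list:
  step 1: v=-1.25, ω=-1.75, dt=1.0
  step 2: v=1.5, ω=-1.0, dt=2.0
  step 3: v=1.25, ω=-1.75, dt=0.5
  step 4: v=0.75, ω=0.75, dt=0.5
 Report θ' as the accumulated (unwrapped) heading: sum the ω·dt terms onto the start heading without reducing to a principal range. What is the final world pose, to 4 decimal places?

(3.4385, 2.3601, -5.2972)

step 1: θ'=-2.7972 (R=0.7143) → pose (4.8774, 0.0295, -2.7972)
step 2: θ'=-4.7972 (R=-1.5000) → pose (2.8764, 1.5685, -4.7972)
step 3: θ'=-5.6722 (R=-0.7143) → pose (3.1783, 2.0930, -5.6722)
step 4: θ'=-5.2972 (R=1.0000) → pose (3.4385, 2.3601, -5.2972)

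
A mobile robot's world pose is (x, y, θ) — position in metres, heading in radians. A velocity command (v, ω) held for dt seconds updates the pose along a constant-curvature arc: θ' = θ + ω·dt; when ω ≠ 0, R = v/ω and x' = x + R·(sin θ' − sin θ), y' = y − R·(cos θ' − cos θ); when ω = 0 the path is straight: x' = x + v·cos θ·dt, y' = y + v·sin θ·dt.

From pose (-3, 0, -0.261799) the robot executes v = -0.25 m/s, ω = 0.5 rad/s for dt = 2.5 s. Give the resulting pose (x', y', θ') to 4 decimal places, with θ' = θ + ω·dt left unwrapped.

(-3.5469, -0.2079, 0.9882)

θ' = -0.2618 + 0.5·2.5 = 0.9882
R = v/ω = -0.25/0.5 = -0.5000
x' = -3 + -0.5000·(sin 0.9882 − sin -0.2618) = -3.5469
y' = 0 − -0.5000·(cos 0.9882 − cos -0.2618) = -0.2079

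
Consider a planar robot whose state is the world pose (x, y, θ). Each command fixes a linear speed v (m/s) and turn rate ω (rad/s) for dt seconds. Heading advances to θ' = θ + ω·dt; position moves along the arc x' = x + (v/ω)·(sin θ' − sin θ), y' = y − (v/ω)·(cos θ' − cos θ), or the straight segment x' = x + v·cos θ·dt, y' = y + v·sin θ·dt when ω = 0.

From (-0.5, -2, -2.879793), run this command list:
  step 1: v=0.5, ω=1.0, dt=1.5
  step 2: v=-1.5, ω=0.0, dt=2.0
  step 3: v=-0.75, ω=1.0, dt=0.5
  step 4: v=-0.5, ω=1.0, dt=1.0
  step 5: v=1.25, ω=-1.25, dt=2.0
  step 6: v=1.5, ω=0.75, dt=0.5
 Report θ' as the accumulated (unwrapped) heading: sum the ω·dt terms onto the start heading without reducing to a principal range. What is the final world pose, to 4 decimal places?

step 1: θ'=-1.3798 (R=0.5000) → pose (-0.8615, -2.5779, -1.3798)
step 2: θ'=-1.3798 (straight) → pose (-1.4310, 0.3676, -1.3798)
step 3: θ'=-0.8798 (R=-0.7500) → pose (-1.5894, 0.7032, -0.8798)
step 4: θ'=0.1202 (R=-0.5000) → pose (-2.0347, 0.8809, 0.1202)
step 5: θ'=-2.3798 (R=-1.0000) → pose (-1.2246, -0.8355, -2.3798)
step 6: θ'=-2.0048 (R=2.0000) → pose (-1.6587, -1.4417, -2.0048)

(-1.6587, -1.4417, -2.0048)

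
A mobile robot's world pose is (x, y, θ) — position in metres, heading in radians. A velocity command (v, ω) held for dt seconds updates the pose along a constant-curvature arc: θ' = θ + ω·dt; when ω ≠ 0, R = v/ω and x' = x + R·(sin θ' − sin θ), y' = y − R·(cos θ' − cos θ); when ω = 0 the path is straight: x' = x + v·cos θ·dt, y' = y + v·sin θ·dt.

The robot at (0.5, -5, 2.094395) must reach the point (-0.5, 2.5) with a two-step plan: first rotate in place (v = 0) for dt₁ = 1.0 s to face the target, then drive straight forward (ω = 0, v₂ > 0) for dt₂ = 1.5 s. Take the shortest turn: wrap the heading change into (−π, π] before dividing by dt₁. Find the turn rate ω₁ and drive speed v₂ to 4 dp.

ω₁ = -0.3910, v₂ = 5.0442

heading to target = atan2(2.5−-5, -0.5−0.5) = 1.7033
Δθ = wrap(1.7033 − 2.0944) = -0.3910; ω₁ = Δθ/dt₁ = -0.3910
distance = √((-0.5−0.5)² + (2.5−-5)²) = 7.5664; v₂ = distance/dt₂ = 5.0442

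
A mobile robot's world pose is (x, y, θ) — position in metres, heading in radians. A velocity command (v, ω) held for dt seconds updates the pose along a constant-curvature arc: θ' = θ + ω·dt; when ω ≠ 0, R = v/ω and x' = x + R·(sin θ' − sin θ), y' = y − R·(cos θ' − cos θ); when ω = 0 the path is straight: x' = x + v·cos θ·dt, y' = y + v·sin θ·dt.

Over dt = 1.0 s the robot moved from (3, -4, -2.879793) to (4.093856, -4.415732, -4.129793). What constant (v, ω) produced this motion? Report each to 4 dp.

Δθ = -4.129793 − -2.879793 = -1.250000
ω = Δθ/dt = -1.250000/1.0 = -1.2500
R = Δx/(sin θ' − sin θ) = 1.0000
v = R·ω = 1.0000·-1.2500 = -1.2500

v = -1.2500, ω = -1.2500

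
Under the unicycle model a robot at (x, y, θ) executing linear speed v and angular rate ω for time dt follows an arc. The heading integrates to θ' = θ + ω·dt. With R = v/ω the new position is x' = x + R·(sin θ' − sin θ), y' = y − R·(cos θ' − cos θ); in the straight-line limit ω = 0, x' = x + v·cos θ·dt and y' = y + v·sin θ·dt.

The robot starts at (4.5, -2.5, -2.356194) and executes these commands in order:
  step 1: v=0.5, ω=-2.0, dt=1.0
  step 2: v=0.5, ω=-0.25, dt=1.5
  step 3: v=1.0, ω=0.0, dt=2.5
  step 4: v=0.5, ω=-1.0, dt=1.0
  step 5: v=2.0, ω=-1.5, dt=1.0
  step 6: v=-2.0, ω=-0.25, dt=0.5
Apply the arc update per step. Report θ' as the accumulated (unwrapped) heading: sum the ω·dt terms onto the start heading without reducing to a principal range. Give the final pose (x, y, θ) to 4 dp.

step 1: θ'=-4.3562 (R=-0.2500) → pose (4.0889, -2.4104, -4.3562)
step 2: θ'=-4.7312 (R=-2.0000) → pose (3.9637, -1.6754, -4.7312)
step 3: θ'=-4.7312 (straight) → pose (4.0107, 0.8242, -4.7312)
step 4: θ'=-5.7312 (R=-0.5000) → pose (4.2485, 1.2405, -5.7312)
step 5: θ'=-7.2312 (R=-1.3333) → pose (6.0306, 0.8830, -7.2312)
step 6: θ'=-7.3562 (R=8.0000) → pose (5.4996, 1.7295, -7.3562)

(5.4996, 1.7295, -7.3562)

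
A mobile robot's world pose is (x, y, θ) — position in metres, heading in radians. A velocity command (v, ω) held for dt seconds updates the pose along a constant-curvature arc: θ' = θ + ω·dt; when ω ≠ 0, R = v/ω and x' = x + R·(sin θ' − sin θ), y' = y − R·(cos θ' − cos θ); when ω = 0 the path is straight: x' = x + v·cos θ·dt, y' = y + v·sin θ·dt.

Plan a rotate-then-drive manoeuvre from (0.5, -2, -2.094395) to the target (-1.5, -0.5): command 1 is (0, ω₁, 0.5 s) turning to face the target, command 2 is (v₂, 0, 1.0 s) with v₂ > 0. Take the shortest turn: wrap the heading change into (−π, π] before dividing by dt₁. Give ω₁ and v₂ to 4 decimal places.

heading to target = atan2(-0.5−-2, -1.5−0.5) = 2.4981
Δθ = wrap(2.4981 − -2.0944) = -1.6907; ω₁ = Δθ/dt₁ = -3.3814
distance = √((-1.5−0.5)² + (-0.5−-2)²) = 2.5000; v₂ = distance/dt₂ = 2.5000

ω₁ = -3.3814, v₂ = 2.5000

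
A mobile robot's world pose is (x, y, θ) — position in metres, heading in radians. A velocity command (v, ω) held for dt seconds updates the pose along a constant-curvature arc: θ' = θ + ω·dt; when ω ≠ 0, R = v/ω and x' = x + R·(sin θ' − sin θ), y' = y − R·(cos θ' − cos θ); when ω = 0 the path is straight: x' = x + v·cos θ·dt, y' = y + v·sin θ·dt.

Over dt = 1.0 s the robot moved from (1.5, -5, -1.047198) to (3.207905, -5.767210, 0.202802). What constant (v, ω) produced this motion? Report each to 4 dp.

v = 2.0000, ω = 1.2500

Δθ = 0.202802 − -1.047198 = 1.250000
ω = Δθ/dt = 1.250000/1.0 = 1.2500
R = Δx/(sin θ' − sin θ) = 1.6000
v = R·ω = 1.6000·1.2500 = 2.0000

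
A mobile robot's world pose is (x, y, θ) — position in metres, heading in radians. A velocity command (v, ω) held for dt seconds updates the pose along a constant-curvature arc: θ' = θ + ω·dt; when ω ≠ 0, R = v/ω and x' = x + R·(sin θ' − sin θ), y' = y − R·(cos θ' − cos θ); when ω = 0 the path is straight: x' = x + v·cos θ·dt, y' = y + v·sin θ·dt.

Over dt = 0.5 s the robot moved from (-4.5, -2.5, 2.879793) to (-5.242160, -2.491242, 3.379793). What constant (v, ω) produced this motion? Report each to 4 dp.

Δθ = 3.379793 − 2.879793 = 0.500000
ω = Δθ/dt = 0.500000/0.5 = 1.0000
R = Δx/(sin θ' − sin θ) = 1.5000
v = R·ω = 1.5000·1.0000 = 1.5000

v = 1.5000, ω = 1.0000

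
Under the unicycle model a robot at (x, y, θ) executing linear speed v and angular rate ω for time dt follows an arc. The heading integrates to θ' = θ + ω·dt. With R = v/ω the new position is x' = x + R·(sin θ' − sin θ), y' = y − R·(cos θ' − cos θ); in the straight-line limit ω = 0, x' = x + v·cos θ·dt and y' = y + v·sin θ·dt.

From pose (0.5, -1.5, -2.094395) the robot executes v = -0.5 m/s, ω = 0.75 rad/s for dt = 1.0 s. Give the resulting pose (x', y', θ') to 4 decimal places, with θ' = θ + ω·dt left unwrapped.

(0.5723, -1.0170, -1.3444)

θ' = -2.0944 + 0.75·1.0 = -1.3444
R = v/ω = -0.5/0.75 = -0.6667
x' = 0.5 + -0.6667·(sin -1.3444 − sin -2.0944) = 0.5723
y' = -1.5 − -0.6667·(cos -1.3444 − cos -2.0944) = -1.0170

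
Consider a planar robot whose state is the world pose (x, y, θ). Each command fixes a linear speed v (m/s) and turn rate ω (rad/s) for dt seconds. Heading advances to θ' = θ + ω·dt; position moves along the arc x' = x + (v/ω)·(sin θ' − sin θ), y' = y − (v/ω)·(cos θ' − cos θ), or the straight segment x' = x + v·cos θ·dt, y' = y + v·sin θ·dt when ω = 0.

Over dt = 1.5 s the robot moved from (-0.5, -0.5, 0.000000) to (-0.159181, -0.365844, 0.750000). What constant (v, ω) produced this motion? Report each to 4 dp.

Δθ = 0.750000 − 0.000000 = 0.750000
ω = Δθ/dt = 0.750000/1.5 = 0.5000
R = Δx/(sin θ' − sin θ) = 0.5000
v = R·ω = 0.5000·0.5000 = 0.2500

v = 0.2500, ω = 0.5000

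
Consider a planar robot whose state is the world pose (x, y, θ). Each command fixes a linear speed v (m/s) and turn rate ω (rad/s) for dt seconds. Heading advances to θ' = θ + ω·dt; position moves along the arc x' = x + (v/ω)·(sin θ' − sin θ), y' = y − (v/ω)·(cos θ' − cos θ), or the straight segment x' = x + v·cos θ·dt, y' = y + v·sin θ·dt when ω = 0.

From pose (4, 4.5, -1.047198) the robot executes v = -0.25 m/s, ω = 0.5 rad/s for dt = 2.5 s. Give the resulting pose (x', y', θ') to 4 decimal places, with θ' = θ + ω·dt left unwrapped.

(3.4663, 4.7398, 0.2028)

θ' = -1.0472 + 0.5·2.5 = 0.2028
R = v/ω = -0.25/0.5 = -0.5000
x' = 4 + -0.5000·(sin 0.2028 − sin -1.0472) = 3.4663
y' = 4.5 − -0.5000·(cos 0.2028 − cos -1.0472) = 4.7398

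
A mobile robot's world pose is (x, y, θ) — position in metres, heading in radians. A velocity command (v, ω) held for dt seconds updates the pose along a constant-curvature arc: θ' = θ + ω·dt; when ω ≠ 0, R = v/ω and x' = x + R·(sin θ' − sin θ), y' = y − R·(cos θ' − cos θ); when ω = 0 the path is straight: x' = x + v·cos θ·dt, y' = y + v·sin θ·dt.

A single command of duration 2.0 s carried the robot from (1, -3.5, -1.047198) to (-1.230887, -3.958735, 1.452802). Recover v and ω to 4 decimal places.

v = -1.5000, ω = 1.2500

Δθ = 1.452802 − -1.047198 = 2.500000
ω = Δθ/dt = 2.500000/2.0 = 1.2500
R = Δx/(sin θ' − sin θ) = -1.2000
v = R·ω = -1.2000·1.2500 = -1.5000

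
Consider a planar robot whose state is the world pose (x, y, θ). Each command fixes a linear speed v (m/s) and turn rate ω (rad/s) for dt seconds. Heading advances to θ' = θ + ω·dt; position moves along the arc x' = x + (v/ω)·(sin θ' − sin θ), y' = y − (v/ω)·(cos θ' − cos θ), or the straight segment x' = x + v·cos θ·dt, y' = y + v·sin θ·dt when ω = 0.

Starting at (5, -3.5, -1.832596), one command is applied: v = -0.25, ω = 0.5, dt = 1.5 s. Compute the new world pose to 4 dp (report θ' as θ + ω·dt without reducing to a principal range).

(4.9586, -3.1361, -1.0826)

θ' = -1.8326 + 0.5·1.5 = -1.0826
R = v/ω = -0.25/0.5 = -0.5000
x' = 5 + -0.5000·(sin -1.0826 − sin -1.8326) = 4.9586
y' = -3.5 − -0.5000·(cos -1.0826 − cos -1.8326) = -3.1361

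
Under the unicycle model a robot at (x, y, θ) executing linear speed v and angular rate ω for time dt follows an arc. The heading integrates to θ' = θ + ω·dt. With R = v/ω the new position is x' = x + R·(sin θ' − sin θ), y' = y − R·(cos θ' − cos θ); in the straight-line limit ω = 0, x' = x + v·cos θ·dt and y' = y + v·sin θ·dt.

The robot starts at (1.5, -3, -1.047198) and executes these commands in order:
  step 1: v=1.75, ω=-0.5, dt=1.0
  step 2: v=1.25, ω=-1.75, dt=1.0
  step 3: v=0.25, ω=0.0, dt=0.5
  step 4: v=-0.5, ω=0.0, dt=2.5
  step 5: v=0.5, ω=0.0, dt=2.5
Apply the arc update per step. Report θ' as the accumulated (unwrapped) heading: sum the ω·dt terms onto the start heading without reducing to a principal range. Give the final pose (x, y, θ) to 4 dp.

(1.0197, -5.3705, -3.2972)

step 1: θ'=-1.5472 (R=-3.5000) → pose (1.9679, -4.6674, -1.5472)
step 2: θ'=-3.2972 (R=-0.7143) → pose (1.1432, -5.3899, -3.2972)
step 3: θ'=-3.2972 (straight) → pose (1.0197, -5.3705, -3.2972)
step 4: θ'=-3.2972 (straight) → pose (2.2546, -5.5643, -3.2972)
step 5: θ'=-3.2972 (straight) → pose (1.0197, -5.3705, -3.2972)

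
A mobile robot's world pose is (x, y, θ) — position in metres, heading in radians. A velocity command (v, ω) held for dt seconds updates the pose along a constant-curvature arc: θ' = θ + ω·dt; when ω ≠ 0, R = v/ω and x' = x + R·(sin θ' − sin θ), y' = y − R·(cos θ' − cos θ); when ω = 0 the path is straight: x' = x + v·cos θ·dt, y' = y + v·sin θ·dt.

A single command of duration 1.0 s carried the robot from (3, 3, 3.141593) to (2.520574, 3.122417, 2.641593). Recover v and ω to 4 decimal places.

Δθ = 2.641593 − 3.141593 = -0.500000
ω = Δθ/dt = -0.500000/1.0 = -0.5000
R = Δx/(sin θ' − sin θ) = -1.0000
v = R·ω = -1.0000·-0.5000 = 0.5000

v = 0.5000, ω = -0.5000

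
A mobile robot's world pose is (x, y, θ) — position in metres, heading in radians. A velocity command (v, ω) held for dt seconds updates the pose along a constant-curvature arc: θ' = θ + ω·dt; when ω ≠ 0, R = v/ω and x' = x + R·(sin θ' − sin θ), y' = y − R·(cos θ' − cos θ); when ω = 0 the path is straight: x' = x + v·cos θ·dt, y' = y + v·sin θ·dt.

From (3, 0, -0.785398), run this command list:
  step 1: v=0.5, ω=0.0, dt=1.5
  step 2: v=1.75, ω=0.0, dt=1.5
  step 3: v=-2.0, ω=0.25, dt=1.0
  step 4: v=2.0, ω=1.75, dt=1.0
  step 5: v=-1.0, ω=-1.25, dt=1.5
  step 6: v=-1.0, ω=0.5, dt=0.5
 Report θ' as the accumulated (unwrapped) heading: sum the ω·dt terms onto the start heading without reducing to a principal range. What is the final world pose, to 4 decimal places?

(3.7958, -0.6768, -0.4104)

step 1: θ'=-0.7854 (straight) → pose (3.5303, -0.5303, -0.7854)
step 2: θ'=-0.7854 (straight) → pose (5.3865, -2.3865, -0.7854)
step 3: θ'=-0.5354 (R=-8.0000) → pose (3.8111, -1.1628, -0.5354)
step 4: θ'=1.2146 (R=1.1429) → pose (5.4653, -0.5784, 1.2146)
step 5: θ'=-0.6604 (R=0.8000) → pose (4.2248, -0.9312, -0.6604)
step 6: θ'=-0.4104 (R=-2.0000) → pose (3.7958, -0.6768, -0.4104)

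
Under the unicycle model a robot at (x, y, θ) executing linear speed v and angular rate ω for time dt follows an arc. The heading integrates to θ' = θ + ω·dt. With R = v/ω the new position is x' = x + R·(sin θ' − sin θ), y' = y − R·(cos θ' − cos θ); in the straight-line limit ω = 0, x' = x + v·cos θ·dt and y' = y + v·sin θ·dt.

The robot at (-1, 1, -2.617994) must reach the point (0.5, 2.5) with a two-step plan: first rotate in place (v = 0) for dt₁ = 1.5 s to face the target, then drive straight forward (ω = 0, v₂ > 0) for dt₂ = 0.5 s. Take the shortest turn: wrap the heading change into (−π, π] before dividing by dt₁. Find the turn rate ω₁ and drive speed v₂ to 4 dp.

heading to target = atan2(2.5−1, 0.5−-1) = 0.7854
Δθ = wrap(0.7854 − -2.6180) = -2.8798; ω₁ = Δθ/dt₁ = -1.9199
distance = √((0.5−-1)² + (2.5−1)²) = 2.1213; v₂ = distance/dt₂ = 4.2426

ω₁ = -1.9199, v₂ = 4.2426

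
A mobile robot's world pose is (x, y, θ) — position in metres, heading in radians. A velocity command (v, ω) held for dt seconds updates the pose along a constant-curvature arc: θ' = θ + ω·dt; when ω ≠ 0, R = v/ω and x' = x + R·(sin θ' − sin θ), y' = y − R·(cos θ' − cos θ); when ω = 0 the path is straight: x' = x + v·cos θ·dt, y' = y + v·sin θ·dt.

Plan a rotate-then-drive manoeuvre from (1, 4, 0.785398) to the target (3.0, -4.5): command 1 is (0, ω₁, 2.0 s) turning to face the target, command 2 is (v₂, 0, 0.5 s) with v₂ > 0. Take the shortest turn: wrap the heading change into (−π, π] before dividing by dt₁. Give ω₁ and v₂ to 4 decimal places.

heading to target = atan2(-4.5−4, 3−1) = -1.3397
Δθ = wrap(-1.3397 − 0.7854) = -2.1251; ω₁ = Δθ/dt₁ = -1.0626
distance = √((3−1)² + (-4.5−4)²) = 8.7321; v₂ = distance/dt₂ = 17.4642

ω₁ = -1.0626, v₂ = 17.4642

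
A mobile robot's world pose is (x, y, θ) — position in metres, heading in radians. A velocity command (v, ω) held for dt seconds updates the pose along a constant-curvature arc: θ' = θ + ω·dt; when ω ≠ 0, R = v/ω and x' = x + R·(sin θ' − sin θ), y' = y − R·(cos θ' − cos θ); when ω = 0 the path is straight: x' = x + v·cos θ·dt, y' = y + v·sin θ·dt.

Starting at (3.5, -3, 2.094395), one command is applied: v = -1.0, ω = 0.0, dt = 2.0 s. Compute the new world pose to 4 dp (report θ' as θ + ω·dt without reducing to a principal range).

θ' = 2.0944 + 0.0·2.0 = 2.0944
ω = 0 → straight: x' = 3.5 + -1.0·cos(2.0944)·2.0 = 4.5000
y' = -3 + -1.0·sin(2.0944)·2.0 = -4.7321

(4.5000, -4.7321, 2.0944)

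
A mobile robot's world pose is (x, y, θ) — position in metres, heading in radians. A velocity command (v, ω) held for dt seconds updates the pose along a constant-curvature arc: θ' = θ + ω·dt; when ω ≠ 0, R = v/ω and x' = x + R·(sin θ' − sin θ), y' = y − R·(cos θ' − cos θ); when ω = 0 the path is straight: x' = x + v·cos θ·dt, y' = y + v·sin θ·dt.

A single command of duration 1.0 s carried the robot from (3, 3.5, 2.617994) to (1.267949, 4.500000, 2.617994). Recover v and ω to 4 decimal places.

v = 2.0000, ω = 0.0000

Δθ = 2.617994 − 2.617994 = 0.000000
ω = Δθ/dt = 0.000000/1.0 = 0.0000
ω = 0 → v = (Δx·cos θ + Δy·sin θ)/dt = 2.0000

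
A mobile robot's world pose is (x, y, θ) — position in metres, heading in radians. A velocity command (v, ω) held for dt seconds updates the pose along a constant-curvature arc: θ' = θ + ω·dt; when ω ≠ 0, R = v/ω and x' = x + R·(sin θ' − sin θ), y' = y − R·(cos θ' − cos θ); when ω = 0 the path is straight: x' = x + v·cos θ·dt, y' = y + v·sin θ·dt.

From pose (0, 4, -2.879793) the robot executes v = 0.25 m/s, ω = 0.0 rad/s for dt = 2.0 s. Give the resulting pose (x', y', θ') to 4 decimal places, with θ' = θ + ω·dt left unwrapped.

θ' = -2.8798 + 0.0·2.0 = -2.8798
ω = 0 → straight: x' = 0 + 0.25·cos(-2.8798)·2.0 = -0.4830
y' = 4 + 0.25·sin(-2.8798)·2.0 = 3.8706

(-0.4830, 3.8706, -2.8798)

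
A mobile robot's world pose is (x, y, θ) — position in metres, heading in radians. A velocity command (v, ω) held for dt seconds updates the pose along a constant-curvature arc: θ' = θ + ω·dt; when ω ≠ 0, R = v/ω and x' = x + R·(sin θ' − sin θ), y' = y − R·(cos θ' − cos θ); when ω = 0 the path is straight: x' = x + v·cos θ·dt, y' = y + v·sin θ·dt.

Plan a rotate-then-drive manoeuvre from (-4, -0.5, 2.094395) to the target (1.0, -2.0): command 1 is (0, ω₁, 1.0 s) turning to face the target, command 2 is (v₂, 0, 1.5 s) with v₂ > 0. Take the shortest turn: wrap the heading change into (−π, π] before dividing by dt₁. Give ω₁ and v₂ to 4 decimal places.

ω₁ = -2.3859, v₂ = 3.4801

heading to target = atan2(-2−-0.5, 1−-4) = -0.2915
Δθ = wrap(-0.2915 − 2.0944) = -2.3859; ω₁ = Δθ/dt₁ = -2.3859
distance = √((1−-4)² + (-2−-0.5)²) = 5.2202; v₂ = distance/dt₂ = 3.4801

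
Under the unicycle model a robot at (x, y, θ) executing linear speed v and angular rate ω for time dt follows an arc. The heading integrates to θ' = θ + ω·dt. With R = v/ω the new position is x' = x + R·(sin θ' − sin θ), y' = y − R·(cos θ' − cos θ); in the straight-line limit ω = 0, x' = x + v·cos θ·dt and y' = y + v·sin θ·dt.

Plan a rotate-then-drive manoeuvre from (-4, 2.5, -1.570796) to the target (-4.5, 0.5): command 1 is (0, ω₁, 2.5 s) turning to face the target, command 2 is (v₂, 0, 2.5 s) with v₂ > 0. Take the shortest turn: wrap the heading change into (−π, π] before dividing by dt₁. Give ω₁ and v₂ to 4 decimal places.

ω₁ = -0.0980, v₂ = 0.8246

heading to target = atan2(0.5−2.5, -4.5−-4) = -1.8158
Δθ = wrap(-1.8158 − -1.5708) = -0.2450; ω₁ = Δθ/dt₁ = -0.0980
distance = √((-4.5−-4)² + (0.5−2.5)²) = 2.0616; v₂ = distance/dt₂ = 0.8246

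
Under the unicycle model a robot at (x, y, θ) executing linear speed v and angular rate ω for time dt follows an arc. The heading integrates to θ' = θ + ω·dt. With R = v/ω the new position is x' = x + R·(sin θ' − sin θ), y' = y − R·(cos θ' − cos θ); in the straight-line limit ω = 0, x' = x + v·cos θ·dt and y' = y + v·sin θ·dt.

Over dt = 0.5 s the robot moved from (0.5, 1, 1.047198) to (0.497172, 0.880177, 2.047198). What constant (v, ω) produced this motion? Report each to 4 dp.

v = -0.2500, ω = 2.0000

Δθ = 2.047198 − 1.047198 = 1.000000
ω = Δθ/dt = 1.000000/0.5 = 2.0000
R = −Δy/(cos θ' − cos θ) = -0.1250
v = R·ω = -0.1250·2.0000 = -0.2500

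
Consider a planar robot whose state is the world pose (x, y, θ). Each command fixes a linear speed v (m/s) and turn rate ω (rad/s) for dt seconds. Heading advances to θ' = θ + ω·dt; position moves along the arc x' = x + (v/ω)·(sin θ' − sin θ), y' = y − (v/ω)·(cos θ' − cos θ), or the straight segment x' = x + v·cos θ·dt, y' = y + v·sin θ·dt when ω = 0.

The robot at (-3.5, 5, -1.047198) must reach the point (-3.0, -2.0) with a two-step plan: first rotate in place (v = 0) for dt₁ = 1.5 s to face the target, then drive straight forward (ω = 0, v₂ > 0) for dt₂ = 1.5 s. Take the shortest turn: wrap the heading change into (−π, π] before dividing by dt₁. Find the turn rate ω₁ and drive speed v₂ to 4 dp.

heading to target = atan2(-2−5, -3−-3.5) = -1.4995
Δθ = wrap(-1.4995 − -1.0472) = -0.4523; ω₁ = Δθ/dt₁ = -0.3015
distance = √((-3−-3.5)² + (-2−5)²) = 7.0178; v₂ = distance/dt₂ = 4.6786

ω₁ = -0.3015, v₂ = 4.6786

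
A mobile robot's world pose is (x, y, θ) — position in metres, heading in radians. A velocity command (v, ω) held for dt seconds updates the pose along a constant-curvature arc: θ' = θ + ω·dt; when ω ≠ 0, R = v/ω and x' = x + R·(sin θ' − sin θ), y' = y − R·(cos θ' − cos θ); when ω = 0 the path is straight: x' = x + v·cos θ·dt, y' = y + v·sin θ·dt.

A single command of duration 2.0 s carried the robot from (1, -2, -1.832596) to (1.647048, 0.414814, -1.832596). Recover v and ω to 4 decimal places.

Δθ = -1.832596 − -1.832596 = 0.000000
ω = Δθ/dt = 0.000000/2.0 = 0.0000
ω = 0 → v = (Δx·cos θ + Δy·sin θ)/dt = -1.2500

v = -1.2500, ω = 0.0000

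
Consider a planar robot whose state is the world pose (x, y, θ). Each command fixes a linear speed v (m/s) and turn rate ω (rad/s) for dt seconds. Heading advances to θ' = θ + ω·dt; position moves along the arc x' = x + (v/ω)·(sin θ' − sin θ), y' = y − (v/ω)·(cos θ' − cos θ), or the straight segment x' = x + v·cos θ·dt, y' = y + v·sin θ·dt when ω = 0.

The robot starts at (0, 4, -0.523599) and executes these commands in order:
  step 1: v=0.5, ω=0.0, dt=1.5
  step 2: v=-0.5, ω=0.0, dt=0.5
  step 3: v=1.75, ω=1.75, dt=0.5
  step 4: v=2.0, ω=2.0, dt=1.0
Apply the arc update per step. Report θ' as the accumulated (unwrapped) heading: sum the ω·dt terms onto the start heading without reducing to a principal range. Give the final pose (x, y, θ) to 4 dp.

step 1: θ'=-0.5236 (straight) → pose (0.6495, 3.6250, -0.5236)
step 2: θ'=-0.5236 (straight) → pose (0.4330, 3.7500, -0.5236)
step 3: θ'=0.3514 (R=1.0000) → pose (1.2772, 3.6771, 0.3514)
step 4: θ'=2.3514 (R=1.0000) → pose (1.6435, 5.3197, 2.3514)

(1.6435, 5.3197, 2.3514)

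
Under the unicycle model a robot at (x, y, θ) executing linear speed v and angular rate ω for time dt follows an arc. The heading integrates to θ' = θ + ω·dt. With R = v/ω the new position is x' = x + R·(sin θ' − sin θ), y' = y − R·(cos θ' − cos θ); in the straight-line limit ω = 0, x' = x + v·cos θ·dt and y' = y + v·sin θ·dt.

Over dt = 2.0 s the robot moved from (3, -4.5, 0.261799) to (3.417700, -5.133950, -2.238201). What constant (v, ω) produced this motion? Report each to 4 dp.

v = 0.5000, ω = -1.2500

Δθ = -2.238201 − 0.261799 = -2.500000
ω = Δθ/dt = -2.500000/2.0 = -1.2500
R = −Δy/(cos θ' − cos θ) = -0.4000
v = R·ω = -0.4000·-1.2500 = 0.5000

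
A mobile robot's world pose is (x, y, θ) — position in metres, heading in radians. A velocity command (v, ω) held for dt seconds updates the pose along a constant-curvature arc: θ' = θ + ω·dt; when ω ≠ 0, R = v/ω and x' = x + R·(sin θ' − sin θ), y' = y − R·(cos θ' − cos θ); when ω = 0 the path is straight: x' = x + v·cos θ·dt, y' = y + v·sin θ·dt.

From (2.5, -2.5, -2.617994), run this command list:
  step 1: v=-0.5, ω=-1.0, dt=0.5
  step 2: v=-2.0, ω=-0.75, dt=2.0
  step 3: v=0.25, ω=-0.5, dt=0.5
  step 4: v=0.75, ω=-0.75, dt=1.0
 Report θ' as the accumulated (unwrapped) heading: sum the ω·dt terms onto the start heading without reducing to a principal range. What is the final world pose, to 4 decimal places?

step 1: θ'=-3.1180 (R=0.5000) → pose (2.7382, -2.4332, -3.1180)
step 2: θ'=-4.6180 (R=2.6667) → pose (5.4559, -4.8477, -4.6180)
step 3: θ'=-4.8680 (R=-0.5000) → pose (5.4597, -4.7231, -4.8680)
step 4: θ'=-5.6180 (R=-1.0000) → pose (5.8304, -4.0913, -5.6180)

(5.8304, -4.0913, -5.6180)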